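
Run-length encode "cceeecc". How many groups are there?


Input: cceeecc
Scanning for consecutive runs:
  Group 1: 'c' x 2 (positions 0-1)
  Group 2: 'e' x 3 (positions 2-4)
  Group 3: 'c' x 2 (positions 5-6)
Total groups: 3

3


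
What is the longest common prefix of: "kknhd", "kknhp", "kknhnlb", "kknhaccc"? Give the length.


Words: kknhd, kknhp, kknhnlb, kknhaccc
  Position 0: all 'k' => match
  Position 1: all 'k' => match
  Position 2: all 'n' => match
  Position 3: all 'h' => match
  Position 4: ('d', 'p', 'n', 'a') => mismatch, stop
LCP = "kknh" (length 4)

4


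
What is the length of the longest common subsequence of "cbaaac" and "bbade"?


LCS of "cbaaac" and "bbade"
DP table:
           b    b    a    d    e
      0    0    0    0    0    0
  c   0    0    0    0    0    0
  b   0    1    1    1    1    1
  a   0    1    1    2    2    2
  a   0    1    1    2    2    2
  a   0    1    1    2    2    2
  c   0    1    1    2    2    2
LCS length = dp[6][5] = 2

2


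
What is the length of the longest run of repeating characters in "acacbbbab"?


Input: "acacbbbab"
Scanning for longest run:
  Position 1 ('c'): new char, reset run to 1
  Position 2 ('a'): new char, reset run to 1
  Position 3 ('c'): new char, reset run to 1
  Position 4 ('b'): new char, reset run to 1
  Position 5 ('b'): continues run of 'b', length=2
  Position 6 ('b'): continues run of 'b', length=3
  Position 7 ('a'): new char, reset run to 1
  Position 8 ('b'): new char, reset run to 1
Longest run: 'b' with length 3

3


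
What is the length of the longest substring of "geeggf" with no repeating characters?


Input: "geeggf"
Sliding window (track last position of each char):
  Position 0 ('g'): window [0,0] length 1 -- new best
  Position 1 ('e'): window [0,1] length 2 -- new best
  Position 2 ('e'): repeat (last at 1), move window start to 2
  Position 2 ('e'): window [2,2] length 1
  Position 3 ('g'): window [2,3] length 2
  Position 4 ('g'): repeat (last at 3), move window start to 4
  Position 4 ('g'): window [4,4] length 1
  Position 5 ('f'): window [4,5] length 2
Longest substring with no repeats: "ge" with length 2

2


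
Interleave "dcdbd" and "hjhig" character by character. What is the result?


Interleaving "dcdbd" and "hjhig":
  Position 0: 'd' from first, 'h' from second => "dh"
  Position 1: 'c' from first, 'j' from second => "cj"
  Position 2: 'd' from first, 'h' from second => "dh"
  Position 3: 'b' from first, 'i' from second => "bi"
  Position 4: 'd' from first, 'g' from second => "dg"
Result: dhcjdhbidg

dhcjdhbidg


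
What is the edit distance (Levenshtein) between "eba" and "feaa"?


Computing edit distance: "eba" -> "feaa"
DP table:
           f    e    a    a
      0    1    2    3    4
  e   1    1    1    2    3
  b   2    2    2    2    3
  a   3    3    3    2    2
Edit distance = dp[3][4] = 2

2


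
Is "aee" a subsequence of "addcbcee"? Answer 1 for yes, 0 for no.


Check if "aee" is a subsequence of "addcbcee"
Greedy scan:
  Position 0 ('a'): matches sub[0] = 'a'
  Position 1 ('d'): no match needed
  Position 2 ('d'): no match needed
  Position 3 ('c'): no match needed
  Position 4 ('b'): no match needed
  Position 5 ('c'): no match needed
  Position 6 ('e'): matches sub[1] = 'e'
  Position 7 ('e'): matches sub[2] = 'e'
All 3 characters matched => is a subsequence

1


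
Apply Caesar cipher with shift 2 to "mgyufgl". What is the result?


Caesar cipher: shift "mgyufgl" by 2
  'm' (pos 12) + 2 = pos 14 = 'o'
  'g' (pos 6) + 2 = pos 8 = 'i'
  'y' (pos 24) + 2 = pos 0 = 'a'
  'u' (pos 20) + 2 = pos 22 = 'w'
  'f' (pos 5) + 2 = pos 7 = 'h'
  'g' (pos 6) + 2 = pos 8 = 'i'
  'l' (pos 11) + 2 = pos 13 = 'n'
Result: oiawhin

oiawhin


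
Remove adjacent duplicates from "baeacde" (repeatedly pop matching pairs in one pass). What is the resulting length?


Input: baeacde
Stack-based adjacent duplicate removal:
  Read 'b': push. Stack: b
  Read 'a': push. Stack: ba
  Read 'e': push. Stack: bae
  Read 'a': push. Stack: baea
  Read 'c': push. Stack: baeac
  Read 'd': push. Stack: baeacd
  Read 'e': push. Stack: baeacde
Final stack: "baeacde" (length 7)

7


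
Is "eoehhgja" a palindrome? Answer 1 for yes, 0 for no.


Input: eoehhgja
Reversed: ajghheoe
  Compare pos 0 ('e') with pos 7 ('a'): MISMATCH
  Compare pos 1 ('o') with pos 6 ('j'): MISMATCH
  Compare pos 2 ('e') with pos 5 ('g'): MISMATCH
  Compare pos 3 ('h') with pos 4 ('h'): match
Result: not a palindrome

0


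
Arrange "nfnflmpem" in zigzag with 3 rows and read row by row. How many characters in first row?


Zigzag "nfnflmpem" into 3 rows:
Placing characters:
  'n' => row 0
  'f' => row 1
  'n' => row 2
  'f' => row 1
  'l' => row 0
  'm' => row 1
  'p' => row 2
  'e' => row 1
  'm' => row 0
Rows:
  Row 0: "nlm"
  Row 1: "ffme"
  Row 2: "np"
First row length: 3

3


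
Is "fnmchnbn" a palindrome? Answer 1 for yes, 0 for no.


Input: fnmchnbn
Reversed: nbnhcmnf
  Compare pos 0 ('f') with pos 7 ('n'): MISMATCH
  Compare pos 1 ('n') with pos 6 ('b'): MISMATCH
  Compare pos 2 ('m') with pos 5 ('n'): MISMATCH
  Compare pos 3 ('c') with pos 4 ('h'): MISMATCH
Result: not a palindrome

0


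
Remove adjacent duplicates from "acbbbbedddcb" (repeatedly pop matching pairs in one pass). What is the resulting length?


Input: acbbbbedddcb
Stack-based adjacent duplicate removal:
  Read 'a': push. Stack: a
  Read 'c': push. Stack: ac
  Read 'b': push. Stack: acb
  Read 'b': matches stack top 'b' => pop. Stack: ac
  Read 'b': push. Stack: acb
  Read 'b': matches stack top 'b' => pop. Stack: ac
  Read 'e': push. Stack: ace
  Read 'd': push. Stack: aced
  Read 'd': matches stack top 'd' => pop. Stack: ace
  Read 'd': push. Stack: aced
  Read 'c': push. Stack: acedc
  Read 'b': push. Stack: acedcb
Final stack: "acedcb" (length 6)

6


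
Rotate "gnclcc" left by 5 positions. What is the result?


Input: "gnclcc", rotate left by 5
First 5 characters: "gnclc"
Remaining characters: "c"
Concatenate remaining + first: "c" + "gnclc" = "cgnclc"

cgnclc


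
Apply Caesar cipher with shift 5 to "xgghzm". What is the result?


Caesar cipher: shift "xgghzm" by 5
  'x' (pos 23) + 5 = pos 2 = 'c'
  'g' (pos 6) + 5 = pos 11 = 'l'
  'g' (pos 6) + 5 = pos 11 = 'l'
  'h' (pos 7) + 5 = pos 12 = 'm'
  'z' (pos 25) + 5 = pos 4 = 'e'
  'm' (pos 12) + 5 = pos 17 = 'r'
Result: cllmer

cllmer


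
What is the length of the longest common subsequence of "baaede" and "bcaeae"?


LCS of "baaede" and "bcaeae"
DP table:
           b    c    a    e    a    e
      0    0    0    0    0    0    0
  b   0    1    1    1    1    1    1
  a   0    1    1    2    2    2    2
  a   0    1    1    2    2    3    3
  e   0    1    1    2    3    3    4
  d   0    1    1    2    3    3    4
  e   0    1    1    2    3    3    4
LCS length = dp[6][6] = 4

4


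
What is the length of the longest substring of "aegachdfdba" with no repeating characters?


Input: "aegachdfdba"
Sliding window (track last position of each char):
  Position 0 ('a'): window [0,0] length 1 -- new best
  Position 1 ('e'): window [0,1] length 2 -- new best
  Position 2 ('g'): window [0,2] length 3 -- new best
  Position 3 ('a'): repeat (last at 0), move window start to 1
  Position 3 ('a'): window [1,3] length 3
  Position 4 ('c'): window [1,4] length 4 -- new best
  Position 5 ('h'): window [1,5] length 5 -- new best
  Position 6 ('d'): window [1,6] length 6 -- new best
  Position 7 ('f'): window [1,7] length 7 -- new best
  Position 8 ('d'): repeat (last at 6), move window start to 7
  Position 8 ('d'): window [7,8] length 2
  Position 9 ('b'): window [7,9] length 3
  Position 10 ('a'): window [7,10] length 4
Longest substring with no repeats: "egachdf" with length 7

7


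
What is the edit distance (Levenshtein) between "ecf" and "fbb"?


Computing edit distance: "ecf" -> "fbb"
DP table:
           f    b    b
      0    1    2    3
  e   1    1    2    3
  c   2    2    2    3
  f   3    2    3    3
Edit distance = dp[3][3] = 3

3


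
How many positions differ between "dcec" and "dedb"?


Comparing "dcec" and "dedb" position by position:
  Position 0: 'd' vs 'd' => same
  Position 1: 'c' vs 'e' => DIFFER
  Position 2: 'e' vs 'd' => DIFFER
  Position 3: 'c' vs 'b' => DIFFER
Positions that differ: 3

3


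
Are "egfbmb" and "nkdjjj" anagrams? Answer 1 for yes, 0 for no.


Strings: "egfbmb", "nkdjjj"
Sorted first:  bbefgm
Sorted second: djjjkn
Differ at position 0: 'b' vs 'd' => not anagrams

0


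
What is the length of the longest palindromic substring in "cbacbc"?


Input: "cbacbc"
Checking substrings for palindromes:
  [3:6] "cbc" (len 3) => palindrome
Longest palindromic substring: "cbc" with length 3

3


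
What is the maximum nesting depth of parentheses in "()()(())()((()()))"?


Input: "()()(())()((()()))"
Tracking depth:
  Position 0 '(': depth becomes 1
  Position 1 ')': depth becomes 0
  Position 2 '(': depth becomes 1
  Position 3 ')': depth becomes 0
  Position 4 '(': depth becomes 1
  Position 5 '(': depth becomes 2
  Position 6 ')': depth becomes 1
  Position 7 ')': depth becomes 0
  Position 8 '(': depth becomes 1
  Position 9 ')': depth becomes 0
  Position 10 '(': depth becomes 1
  Position 11 '(': depth becomes 2
  Position 12 '(': depth becomes 3
  Position 13 ')': depth becomes 2
  Position 14 '(': depth becomes 3
  Position 15 ')': depth becomes 2
  Position 16 ')': depth becomes 1
  Position 17 ')': depth becomes 0
Maximum depth reached: 3

3


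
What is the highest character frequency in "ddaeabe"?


Input: ddaeabe
Character counts:
  'a': 2
  'b': 1
  'd': 2
  'e': 2
Maximum frequency: 2

2


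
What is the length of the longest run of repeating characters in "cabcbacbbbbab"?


Input: "cabcbacbbbbab"
Scanning for longest run:
  Position 1 ('a'): new char, reset run to 1
  Position 2 ('b'): new char, reset run to 1
  Position 3 ('c'): new char, reset run to 1
  Position 4 ('b'): new char, reset run to 1
  Position 5 ('a'): new char, reset run to 1
  Position 6 ('c'): new char, reset run to 1
  Position 7 ('b'): new char, reset run to 1
  Position 8 ('b'): continues run of 'b', length=2
  Position 9 ('b'): continues run of 'b', length=3
  Position 10 ('b'): continues run of 'b', length=4
  Position 11 ('a'): new char, reset run to 1
  Position 12 ('b'): new char, reset run to 1
Longest run: 'b' with length 4

4


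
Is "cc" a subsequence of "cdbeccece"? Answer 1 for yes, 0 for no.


Check if "cc" is a subsequence of "cdbeccece"
Greedy scan:
  Position 0 ('c'): matches sub[0] = 'c'
  Position 1 ('d'): no match needed
  Position 2 ('b'): no match needed
  Position 3 ('e'): no match needed
  Position 4 ('c'): matches sub[1] = 'c'
  Position 5 ('c'): no match needed
  Position 6 ('e'): no match needed
  Position 7 ('c'): no match needed
  Position 8 ('e'): no match needed
All 2 characters matched => is a subsequence

1


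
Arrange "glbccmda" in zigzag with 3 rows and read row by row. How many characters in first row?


Zigzag "glbccmda" into 3 rows:
Placing characters:
  'g' => row 0
  'l' => row 1
  'b' => row 2
  'c' => row 1
  'c' => row 0
  'm' => row 1
  'd' => row 2
  'a' => row 1
Rows:
  Row 0: "gc"
  Row 1: "lcma"
  Row 2: "bd"
First row length: 2

2


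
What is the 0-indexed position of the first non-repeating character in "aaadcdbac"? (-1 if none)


Input: aaadcdbac
Character frequencies:
  'a': 4
  'b': 1
  'c': 2
  'd': 2
Scanning left to right for freq == 1:
  Position 0 ('a'): freq=4, skip
  Position 1 ('a'): freq=4, skip
  Position 2 ('a'): freq=4, skip
  Position 3 ('d'): freq=2, skip
  Position 4 ('c'): freq=2, skip
  Position 5 ('d'): freq=2, skip
  Position 6 ('b'): unique! => answer = 6

6


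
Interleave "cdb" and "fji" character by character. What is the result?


Interleaving "cdb" and "fji":
  Position 0: 'c' from first, 'f' from second => "cf"
  Position 1: 'd' from first, 'j' from second => "dj"
  Position 2: 'b' from first, 'i' from second => "bi"
Result: cfdjbi

cfdjbi


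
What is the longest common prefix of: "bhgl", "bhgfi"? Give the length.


Words: bhgl, bhgfi
  Position 0: all 'b' => match
  Position 1: all 'h' => match
  Position 2: all 'g' => match
  Position 3: ('l', 'f') => mismatch, stop
LCP = "bhg" (length 3)

3


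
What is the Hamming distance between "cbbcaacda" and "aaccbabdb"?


Comparing "cbbcaacda" and "aaccbabdb" position by position:
  Position 0: 'c' vs 'a' => differ
  Position 1: 'b' vs 'a' => differ
  Position 2: 'b' vs 'c' => differ
  Position 3: 'c' vs 'c' => same
  Position 4: 'a' vs 'b' => differ
  Position 5: 'a' vs 'a' => same
  Position 6: 'c' vs 'b' => differ
  Position 7: 'd' vs 'd' => same
  Position 8: 'a' vs 'b' => differ
Total differences (Hamming distance): 6

6


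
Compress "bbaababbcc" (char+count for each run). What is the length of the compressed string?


Input: bbaababbcc
Runs:
  'b' x 2 => "b2"
  'a' x 2 => "a2"
  'b' x 1 => "b1"
  'a' x 1 => "a1"
  'b' x 2 => "b2"
  'c' x 2 => "c2"
Compressed: "b2a2b1a1b2c2"
Compressed length: 12

12


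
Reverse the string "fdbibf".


Input: fdbibf
Reading characters right to left:
  Position 5: 'f'
  Position 4: 'b'
  Position 3: 'i'
  Position 2: 'b'
  Position 1: 'd'
  Position 0: 'f'
Reversed: fbibdf

fbibdf


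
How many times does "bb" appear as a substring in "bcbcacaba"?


Searching for "bb" in "bcbcacaba"
Scanning each position:
  Position 0: "bc" => no
  Position 1: "cb" => no
  Position 2: "bc" => no
  Position 3: "ca" => no
  Position 4: "ac" => no
  Position 5: "ca" => no
  Position 6: "ab" => no
  Position 7: "ba" => no
Total occurrences: 0

0


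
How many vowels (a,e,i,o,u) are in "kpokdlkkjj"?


Input: kpokdlkkjj
Checking each character:
  'k' at position 0: consonant
  'p' at position 1: consonant
  'o' at position 2: vowel (running total: 1)
  'k' at position 3: consonant
  'd' at position 4: consonant
  'l' at position 5: consonant
  'k' at position 6: consonant
  'k' at position 7: consonant
  'j' at position 8: consonant
  'j' at position 9: consonant
Total vowels: 1

1


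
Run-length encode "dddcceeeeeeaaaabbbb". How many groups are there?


Input: dddcceeeeeeaaaabbbb
Scanning for consecutive runs:
  Group 1: 'd' x 3 (positions 0-2)
  Group 2: 'c' x 2 (positions 3-4)
  Group 3: 'e' x 6 (positions 5-10)
  Group 4: 'a' x 4 (positions 11-14)
  Group 5: 'b' x 4 (positions 15-18)
Total groups: 5

5


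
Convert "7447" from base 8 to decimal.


Input: "7447" in base 8
Positional expansion:
  Digit '7' (value 7) x 8^3 = 3584
  Digit '4' (value 4) x 8^2 = 256
  Digit '4' (value 4) x 8^1 = 32
  Digit '7' (value 7) x 8^0 = 7
Sum = 3879

3879


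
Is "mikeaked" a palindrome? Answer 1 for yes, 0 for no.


Input: mikeaked
Reversed: dekaekim
  Compare pos 0 ('m') with pos 7 ('d'): MISMATCH
  Compare pos 1 ('i') with pos 6 ('e'): MISMATCH
  Compare pos 2 ('k') with pos 5 ('k'): match
  Compare pos 3 ('e') with pos 4 ('a'): MISMATCH
Result: not a palindrome

0


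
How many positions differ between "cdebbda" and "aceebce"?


Comparing "cdebbda" and "aceebce" position by position:
  Position 0: 'c' vs 'a' => DIFFER
  Position 1: 'd' vs 'c' => DIFFER
  Position 2: 'e' vs 'e' => same
  Position 3: 'b' vs 'e' => DIFFER
  Position 4: 'b' vs 'b' => same
  Position 5: 'd' vs 'c' => DIFFER
  Position 6: 'a' vs 'e' => DIFFER
Positions that differ: 5

5


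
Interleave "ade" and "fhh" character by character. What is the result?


Interleaving "ade" and "fhh":
  Position 0: 'a' from first, 'f' from second => "af"
  Position 1: 'd' from first, 'h' from second => "dh"
  Position 2: 'e' from first, 'h' from second => "eh"
Result: afdheh

afdheh


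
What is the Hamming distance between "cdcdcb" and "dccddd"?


Comparing "cdcdcb" and "dccddd" position by position:
  Position 0: 'c' vs 'd' => differ
  Position 1: 'd' vs 'c' => differ
  Position 2: 'c' vs 'c' => same
  Position 3: 'd' vs 'd' => same
  Position 4: 'c' vs 'd' => differ
  Position 5: 'b' vs 'd' => differ
Total differences (Hamming distance): 4

4


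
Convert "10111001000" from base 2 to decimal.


Input: "10111001000" in base 2
Positional expansion:
  Digit '1' (value 1) x 2^10 = 1024
  Digit '0' (value 0) x 2^9 = 0
  Digit '1' (value 1) x 2^8 = 256
  Digit '1' (value 1) x 2^7 = 128
  Digit '1' (value 1) x 2^6 = 64
  Digit '0' (value 0) x 2^5 = 0
  Digit '0' (value 0) x 2^4 = 0
  Digit '1' (value 1) x 2^3 = 8
  Digit '0' (value 0) x 2^2 = 0
  Digit '0' (value 0) x 2^1 = 0
  Digit '0' (value 0) x 2^0 = 0
Sum = 1480

1480


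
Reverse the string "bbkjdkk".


Input: bbkjdkk
Reading characters right to left:
  Position 6: 'k'
  Position 5: 'k'
  Position 4: 'd'
  Position 3: 'j'
  Position 2: 'k'
  Position 1: 'b'
  Position 0: 'b'
Reversed: kkdjkbb

kkdjkbb


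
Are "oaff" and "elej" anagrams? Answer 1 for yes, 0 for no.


Strings: "oaff", "elej"
Sorted first:  affo
Sorted second: eejl
Differ at position 0: 'a' vs 'e' => not anagrams

0


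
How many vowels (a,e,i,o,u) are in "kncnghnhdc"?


Input: kncnghnhdc
Checking each character:
  'k' at position 0: consonant
  'n' at position 1: consonant
  'c' at position 2: consonant
  'n' at position 3: consonant
  'g' at position 4: consonant
  'h' at position 5: consonant
  'n' at position 6: consonant
  'h' at position 7: consonant
  'd' at position 8: consonant
  'c' at position 9: consonant
Total vowels: 0

0


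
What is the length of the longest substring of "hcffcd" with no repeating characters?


Input: "hcffcd"
Sliding window (track last position of each char):
  Position 0 ('h'): window [0,0] length 1 -- new best
  Position 1 ('c'): window [0,1] length 2 -- new best
  Position 2 ('f'): window [0,2] length 3 -- new best
  Position 3 ('f'): repeat (last at 2), move window start to 3
  Position 3 ('f'): window [3,3] length 1
  Position 4 ('c'): window [3,4] length 2
  Position 5 ('d'): window [3,5] length 3
Longest substring with no repeats: "hcf" with length 3

3


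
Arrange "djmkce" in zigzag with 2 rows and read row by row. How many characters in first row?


Zigzag "djmkce" into 2 rows:
Placing characters:
  'd' => row 0
  'j' => row 1
  'm' => row 0
  'k' => row 1
  'c' => row 0
  'e' => row 1
Rows:
  Row 0: "dmc"
  Row 1: "jke"
First row length: 3

3


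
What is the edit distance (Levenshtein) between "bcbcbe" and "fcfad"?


Computing edit distance: "bcbcbe" -> "fcfad"
DP table:
           f    c    f    a    d
      0    1    2    3    4    5
  b   1    1    2    3    4    5
  c   2    2    1    2    3    4
  b   3    3    2    2    3    4
  c   4    4    3    3    3    4
  b   5    5    4    4    4    4
  e   6    6    5    5    5    5
Edit distance = dp[6][5] = 5

5


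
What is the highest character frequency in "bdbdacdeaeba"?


Input: bdbdacdeaeba
Character counts:
  'a': 3
  'b': 3
  'c': 1
  'd': 3
  'e': 2
Maximum frequency: 3

3


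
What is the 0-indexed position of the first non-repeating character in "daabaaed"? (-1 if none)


Input: daabaaed
Character frequencies:
  'a': 4
  'b': 1
  'd': 2
  'e': 1
Scanning left to right for freq == 1:
  Position 0 ('d'): freq=2, skip
  Position 1 ('a'): freq=4, skip
  Position 2 ('a'): freq=4, skip
  Position 3 ('b'): unique! => answer = 3

3


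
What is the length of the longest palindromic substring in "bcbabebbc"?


Input: "bcbabebbc"
Checking substrings for palindromes:
  [0:3] "bcb" (len 3) => palindrome
  [2:5] "bab" (len 3) => palindrome
  [4:7] "beb" (len 3) => palindrome
  [6:8] "bb" (len 2) => palindrome
Longest palindromic substring: "bcb" with length 3

3


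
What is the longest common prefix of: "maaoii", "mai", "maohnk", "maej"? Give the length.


Words: maaoii, mai, maohnk, maej
  Position 0: all 'm' => match
  Position 1: all 'a' => match
  Position 2: ('a', 'i', 'o', 'e') => mismatch, stop
LCP = "ma" (length 2)

2


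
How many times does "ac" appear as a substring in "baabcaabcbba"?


Searching for "ac" in "baabcaabcbba"
Scanning each position:
  Position 0: "ba" => no
  Position 1: "aa" => no
  Position 2: "ab" => no
  Position 3: "bc" => no
  Position 4: "ca" => no
  Position 5: "aa" => no
  Position 6: "ab" => no
  Position 7: "bc" => no
  Position 8: "cb" => no
  Position 9: "bb" => no
  Position 10: "ba" => no
Total occurrences: 0

0


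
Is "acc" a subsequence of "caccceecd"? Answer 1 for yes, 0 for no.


Check if "acc" is a subsequence of "caccceecd"
Greedy scan:
  Position 0 ('c'): no match needed
  Position 1 ('a'): matches sub[0] = 'a'
  Position 2 ('c'): matches sub[1] = 'c'
  Position 3 ('c'): matches sub[2] = 'c'
  Position 4 ('c'): no match needed
  Position 5 ('e'): no match needed
  Position 6 ('e'): no match needed
  Position 7 ('c'): no match needed
  Position 8 ('d'): no match needed
All 3 characters matched => is a subsequence

1


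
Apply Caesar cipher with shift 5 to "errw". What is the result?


Caesar cipher: shift "errw" by 5
  'e' (pos 4) + 5 = pos 9 = 'j'
  'r' (pos 17) + 5 = pos 22 = 'w'
  'r' (pos 17) + 5 = pos 22 = 'w'
  'w' (pos 22) + 5 = pos 1 = 'b'
Result: jwwb

jwwb


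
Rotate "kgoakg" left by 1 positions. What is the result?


Input: "kgoakg", rotate left by 1
First 1 characters: "k"
Remaining characters: "goakg"
Concatenate remaining + first: "goakg" + "k" = "goakgk"

goakgk


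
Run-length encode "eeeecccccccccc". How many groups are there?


Input: eeeecccccccccc
Scanning for consecutive runs:
  Group 1: 'e' x 4 (positions 0-3)
  Group 2: 'c' x 10 (positions 4-13)
Total groups: 2

2


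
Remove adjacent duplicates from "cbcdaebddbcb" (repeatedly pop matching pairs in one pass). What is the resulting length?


Input: cbcdaebddbcb
Stack-based adjacent duplicate removal:
  Read 'c': push. Stack: c
  Read 'b': push. Stack: cb
  Read 'c': push. Stack: cbc
  Read 'd': push. Stack: cbcd
  Read 'a': push. Stack: cbcda
  Read 'e': push. Stack: cbcdae
  Read 'b': push. Stack: cbcdaeb
  Read 'd': push. Stack: cbcdaebd
  Read 'd': matches stack top 'd' => pop. Stack: cbcdaeb
  Read 'b': matches stack top 'b' => pop. Stack: cbcdae
  Read 'c': push. Stack: cbcdaec
  Read 'b': push. Stack: cbcdaecb
Final stack: "cbcdaecb" (length 8)

8


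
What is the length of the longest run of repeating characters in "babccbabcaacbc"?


Input: "babccbabcaacbc"
Scanning for longest run:
  Position 1 ('a'): new char, reset run to 1
  Position 2 ('b'): new char, reset run to 1
  Position 3 ('c'): new char, reset run to 1
  Position 4 ('c'): continues run of 'c', length=2
  Position 5 ('b'): new char, reset run to 1
  Position 6 ('a'): new char, reset run to 1
  Position 7 ('b'): new char, reset run to 1
  Position 8 ('c'): new char, reset run to 1
  Position 9 ('a'): new char, reset run to 1
  Position 10 ('a'): continues run of 'a', length=2
  Position 11 ('c'): new char, reset run to 1
  Position 12 ('b'): new char, reset run to 1
  Position 13 ('c'): new char, reset run to 1
Longest run: 'c' with length 2

2


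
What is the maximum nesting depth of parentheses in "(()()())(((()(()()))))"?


Input: "(()()())(((()(()()))))"
Tracking depth:
  Position 0 '(': depth becomes 1
  Position 1 '(': depth becomes 2
  Position 2 ')': depth becomes 1
  Position 3 '(': depth becomes 2
  Position 4 ')': depth becomes 1
  Position 5 '(': depth becomes 2
  Position 6 ')': depth becomes 1
  Position 7 ')': depth becomes 0
  Position 8 '(': depth becomes 1
  Position 9 '(': depth becomes 2
  Position 10 '(': depth becomes 3
  Position 11 '(': depth becomes 4
  Position 12 ')': depth becomes 3
  Position 13 '(': depth becomes 4
  Position 14 '(': depth becomes 5
  Position 15 ')': depth becomes 4
  Position 16 '(': depth becomes 5
  Position 17 ')': depth becomes 4
  Position 18 ')': depth becomes 3
  Position 19 ')': depth becomes 2
  Position 20 ')': depth becomes 1
  Position 21 ')': depth becomes 0
Maximum depth reached: 5

5


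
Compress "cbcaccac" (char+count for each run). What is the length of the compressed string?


Input: cbcaccac
Runs:
  'c' x 1 => "c1"
  'b' x 1 => "b1"
  'c' x 1 => "c1"
  'a' x 1 => "a1"
  'c' x 2 => "c2"
  'a' x 1 => "a1"
  'c' x 1 => "c1"
Compressed: "c1b1c1a1c2a1c1"
Compressed length: 14

14


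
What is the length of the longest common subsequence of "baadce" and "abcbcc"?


LCS of "baadce" and "abcbcc"
DP table:
           a    b    c    b    c    c
      0    0    0    0    0    0    0
  b   0    0    1    1    1    1    1
  a   0    1    1    1    1    1    1
  a   0    1    1    1    1    1    1
  d   0    1    1    1    1    1    1
  c   0    1    1    2    2    2    2
  e   0    1    1    2    2    2    2
LCS length = dp[6][6] = 2

2


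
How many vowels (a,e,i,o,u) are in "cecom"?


Input: cecom
Checking each character:
  'c' at position 0: consonant
  'e' at position 1: vowel (running total: 1)
  'c' at position 2: consonant
  'o' at position 3: vowel (running total: 2)
  'm' at position 4: consonant
Total vowels: 2

2


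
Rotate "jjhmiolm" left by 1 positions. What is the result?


Input: "jjhmiolm", rotate left by 1
First 1 characters: "j"
Remaining characters: "jhmiolm"
Concatenate remaining + first: "jhmiolm" + "j" = "jhmiolmj"

jhmiolmj


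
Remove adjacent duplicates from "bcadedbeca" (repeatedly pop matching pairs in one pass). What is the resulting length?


Input: bcadedbeca
Stack-based adjacent duplicate removal:
  Read 'b': push. Stack: b
  Read 'c': push. Stack: bc
  Read 'a': push. Stack: bca
  Read 'd': push. Stack: bcad
  Read 'e': push. Stack: bcade
  Read 'd': push. Stack: bcaded
  Read 'b': push. Stack: bcadedb
  Read 'e': push. Stack: bcadedbe
  Read 'c': push. Stack: bcadedbec
  Read 'a': push. Stack: bcadedbeca
Final stack: "bcadedbeca" (length 10)

10


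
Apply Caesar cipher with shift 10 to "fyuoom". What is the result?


Caesar cipher: shift "fyuoom" by 10
  'f' (pos 5) + 10 = pos 15 = 'p'
  'y' (pos 24) + 10 = pos 8 = 'i'
  'u' (pos 20) + 10 = pos 4 = 'e'
  'o' (pos 14) + 10 = pos 24 = 'y'
  'o' (pos 14) + 10 = pos 24 = 'y'
  'm' (pos 12) + 10 = pos 22 = 'w'
Result: pieyyw

pieyyw


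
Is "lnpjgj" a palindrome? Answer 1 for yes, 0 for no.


Input: lnpjgj
Reversed: jgjpnl
  Compare pos 0 ('l') with pos 5 ('j'): MISMATCH
  Compare pos 1 ('n') with pos 4 ('g'): MISMATCH
  Compare pos 2 ('p') with pos 3 ('j'): MISMATCH
Result: not a palindrome

0


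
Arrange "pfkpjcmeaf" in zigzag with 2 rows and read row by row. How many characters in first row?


Zigzag "pfkpjcmeaf" into 2 rows:
Placing characters:
  'p' => row 0
  'f' => row 1
  'k' => row 0
  'p' => row 1
  'j' => row 0
  'c' => row 1
  'm' => row 0
  'e' => row 1
  'a' => row 0
  'f' => row 1
Rows:
  Row 0: "pkjma"
  Row 1: "fpcef"
First row length: 5

5


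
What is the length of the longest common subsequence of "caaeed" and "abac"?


LCS of "caaeed" and "abac"
DP table:
           a    b    a    c
      0    0    0    0    0
  c   0    0    0    0    1
  a   0    1    1    1    1
  a   0    1    1    2    2
  e   0    1    1    2    2
  e   0    1    1    2    2
  d   0    1    1    2    2
LCS length = dp[6][4] = 2

2


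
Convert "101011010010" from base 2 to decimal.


Input: "101011010010" in base 2
Positional expansion:
  Digit '1' (value 1) x 2^11 = 2048
  Digit '0' (value 0) x 2^10 = 0
  Digit '1' (value 1) x 2^9 = 512
  Digit '0' (value 0) x 2^8 = 0
  Digit '1' (value 1) x 2^7 = 128
  Digit '1' (value 1) x 2^6 = 64
  Digit '0' (value 0) x 2^5 = 0
  Digit '1' (value 1) x 2^4 = 16
  Digit '0' (value 0) x 2^3 = 0
  Digit '0' (value 0) x 2^2 = 0
  Digit '1' (value 1) x 2^1 = 2
  Digit '0' (value 0) x 2^0 = 0
Sum = 2770

2770


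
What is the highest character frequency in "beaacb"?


Input: beaacb
Character counts:
  'a': 2
  'b': 2
  'c': 1
  'e': 1
Maximum frequency: 2

2


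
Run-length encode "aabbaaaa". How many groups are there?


Input: aabbaaaa
Scanning for consecutive runs:
  Group 1: 'a' x 2 (positions 0-1)
  Group 2: 'b' x 2 (positions 2-3)
  Group 3: 'a' x 4 (positions 4-7)
Total groups: 3

3


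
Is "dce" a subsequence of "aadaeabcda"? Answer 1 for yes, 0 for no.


Check if "dce" is a subsequence of "aadaeabcda"
Greedy scan:
  Position 0 ('a'): no match needed
  Position 1 ('a'): no match needed
  Position 2 ('d'): matches sub[0] = 'd'
  Position 3 ('a'): no match needed
  Position 4 ('e'): no match needed
  Position 5 ('a'): no match needed
  Position 6 ('b'): no match needed
  Position 7 ('c'): matches sub[1] = 'c'
  Position 8 ('d'): no match needed
  Position 9 ('a'): no match needed
Only matched 2/3 characters => not a subsequence

0


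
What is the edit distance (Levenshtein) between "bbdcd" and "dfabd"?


Computing edit distance: "bbdcd" -> "dfabd"
DP table:
           d    f    a    b    d
      0    1    2    3    4    5
  b   1    1    2    3    3    4
  b   2    2    2    3    3    4
  d   3    2    3    3    4    3
  c   4    3    3    4    4    4
  d   5    4    4    4    5    4
Edit distance = dp[5][5] = 4

4


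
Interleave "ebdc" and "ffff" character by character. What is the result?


Interleaving "ebdc" and "ffff":
  Position 0: 'e' from first, 'f' from second => "ef"
  Position 1: 'b' from first, 'f' from second => "bf"
  Position 2: 'd' from first, 'f' from second => "df"
  Position 3: 'c' from first, 'f' from second => "cf"
Result: efbfdfcf

efbfdfcf


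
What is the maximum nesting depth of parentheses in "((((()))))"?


Input: "((((()))))"
Tracking depth:
  Position 0 '(': depth becomes 1
  Position 1 '(': depth becomes 2
  Position 2 '(': depth becomes 3
  Position 3 '(': depth becomes 4
  Position 4 '(': depth becomes 5
  Position 5 ')': depth becomes 4
  Position 6 ')': depth becomes 3
  Position 7 ')': depth becomes 2
  Position 8 ')': depth becomes 1
  Position 9 ')': depth becomes 0
Maximum depth reached: 5

5


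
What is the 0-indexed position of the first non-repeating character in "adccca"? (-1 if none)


Input: adccca
Character frequencies:
  'a': 2
  'c': 3
  'd': 1
Scanning left to right for freq == 1:
  Position 0 ('a'): freq=2, skip
  Position 1 ('d'): unique! => answer = 1

1


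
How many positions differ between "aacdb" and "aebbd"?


Comparing "aacdb" and "aebbd" position by position:
  Position 0: 'a' vs 'a' => same
  Position 1: 'a' vs 'e' => DIFFER
  Position 2: 'c' vs 'b' => DIFFER
  Position 3: 'd' vs 'b' => DIFFER
  Position 4: 'b' vs 'd' => DIFFER
Positions that differ: 4

4


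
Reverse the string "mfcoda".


Input: mfcoda
Reading characters right to left:
  Position 5: 'a'
  Position 4: 'd'
  Position 3: 'o'
  Position 2: 'c'
  Position 1: 'f'
  Position 0: 'm'
Reversed: adocfm

adocfm


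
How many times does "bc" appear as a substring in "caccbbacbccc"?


Searching for "bc" in "caccbbacbccc"
Scanning each position:
  Position 0: "ca" => no
  Position 1: "ac" => no
  Position 2: "cc" => no
  Position 3: "cb" => no
  Position 4: "bb" => no
  Position 5: "ba" => no
  Position 6: "ac" => no
  Position 7: "cb" => no
  Position 8: "bc" => MATCH
  Position 9: "cc" => no
  Position 10: "cc" => no
Total occurrences: 1

1


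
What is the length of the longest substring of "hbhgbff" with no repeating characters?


Input: "hbhgbff"
Sliding window (track last position of each char):
  Position 0 ('h'): window [0,0] length 1 -- new best
  Position 1 ('b'): window [0,1] length 2 -- new best
  Position 2 ('h'): repeat (last at 0), move window start to 1
  Position 2 ('h'): window [1,2] length 2
  Position 3 ('g'): window [1,3] length 3 -- new best
  Position 4 ('b'): repeat (last at 1), move window start to 2
  Position 4 ('b'): window [2,4] length 3
  Position 5 ('f'): window [2,5] length 4 -- new best
  Position 6 ('f'): repeat (last at 5), move window start to 6
  Position 6 ('f'): window [6,6] length 1
Longest substring with no repeats: "hgbf" with length 4

4


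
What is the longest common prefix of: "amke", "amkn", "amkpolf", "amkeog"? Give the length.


Words: amke, amkn, amkpolf, amkeog
  Position 0: all 'a' => match
  Position 1: all 'm' => match
  Position 2: all 'k' => match
  Position 3: ('e', 'n', 'p', 'e') => mismatch, stop
LCP = "amk" (length 3)

3


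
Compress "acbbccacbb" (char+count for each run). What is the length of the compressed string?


Input: acbbccacbb
Runs:
  'a' x 1 => "a1"
  'c' x 1 => "c1"
  'b' x 2 => "b2"
  'c' x 2 => "c2"
  'a' x 1 => "a1"
  'c' x 1 => "c1"
  'b' x 2 => "b2"
Compressed: "a1c1b2c2a1c1b2"
Compressed length: 14

14


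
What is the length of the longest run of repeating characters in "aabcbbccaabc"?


Input: "aabcbbccaabc"
Scanning for longest run:
  Position 1 ('a'): continues run of 'a', length=2
  Position 2 ('b'): new char, reset run to 1
  Position 3 ('c'): new char, reset run to 1
  Position 4 ('b'): new char, reset run to 1
  Position 5 ('b'): continues run of 'b', length=2
  Position 6 ('c'): new char, reset run to 1
  Position 7 ('c'): continues run of 'c', length=2
  Position 8 ('a'): new char, reset run to 1
  Position 9 ('a'): continues run of 'a', length=2
  Position 10 ('b'): new char, reset run to 1
  Position 11 ('c'): new char, reset run to 1
Longest run: 'a' with length 2

2


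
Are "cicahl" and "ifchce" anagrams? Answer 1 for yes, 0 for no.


Strings: "cicahl", "ifchce"
Sorted first:  acchil
Sorted second: ccefhi
Differ at position 0: 'a' vs 'c' => not anagrams

0


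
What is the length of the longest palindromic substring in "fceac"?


Input: "fceac"
Checking substrings for palindromes:
  No multi-char palindromic substrings found
Longest palindromic substring: "f" with length 1

1


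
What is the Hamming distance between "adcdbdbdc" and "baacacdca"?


Comparing "adcdbdbdc" and "baacacdca" position by position:
  Position 0: 'a' vs 'b' => differ
  Position 1: 'd' vs 'a' => differ
  Position 2: 'c' vs 'a' => differ
  Position 3: 'd' vs 'c' => differ
  Position 4: 'b' vs 'a' => differ
  Position 5: 'd' vs 'c' => differ
  Position 6: 'b' vs 'd' => differ
  Position 7: 'd' vs 'c' => differ
  Position 8: 'c' vs 'a' => differ
Total differences (Hamming distance): 9

9


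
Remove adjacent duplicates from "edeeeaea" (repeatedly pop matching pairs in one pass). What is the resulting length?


Input: edeeeaea
Stack-based adjacent duplicate removal:
  Read 'e': push. Stack: e
  Read 'd': push. Stack: ed
  Read 'e': push. Stack: ede
  Read 'e': matches stack top 'e' => pop. Stack: ed
  Read 'e': push. Stack: ede
  Read 'a': push. Stack: edea
  Read 'e': push. Stack: edeae
  Read 'a': push. Stack: edeaea
Final stack: "edeaea" (length 6)

6


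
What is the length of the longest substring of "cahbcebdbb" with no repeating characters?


Input: "cahbcebdbb"
Sliding window (track last position of each char):
  Position 0 ('c'): window [0,0] length 1 -- new best
  Position 1 ('a'): window [0,1] length 2 -- new best
  Position 2 ('h'): window [0,2] length 3 -- new best
  Position 3 ('b'): window [0,3] length 4 -- new best
  Position 4 ('c'): repeat (last at 0), move window start to 1
  Position 4 ('c'): window [1,4] length 4
  Position 5 ('e'): window [1,5] length 5 -- new best
  Position 6 ('b'): repeat (last at 3), move window start to 4
  Position 6 ('b'): window [4,6] length 3
  Position 7 ('d'): window [4,7] length 4
  Position 8 ('b'): repeat (last at 6), move window start to 7
  Position 8 ('b'): window [7,8] length 2
  Position 9 ('b'): repeat (last at 8), move window start to 9
  Position 9 ('b'): window [9,9] length 1
Longest substring with no repeats: "ahbce" with length 5

5


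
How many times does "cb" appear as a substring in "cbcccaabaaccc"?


Searching for "cb" in "cbcccaabaaccc"
Scanning each position:
  Position 0: "cb" => MATCH
  Position 1: "bc" => no
  Position 2: "cc" => no
  Position 3: "cc" => no
  Position 4: "ca" => no
  Position 5: "aa" => no
  Position 6: "ab" => no
  Position 7: "ba" => no
  Position 8: "aa" => no
  Position 9: "ac" => no
  Position 10: "cc" => no
  Position 11: "cc" => no
Total occurrences: 1

1


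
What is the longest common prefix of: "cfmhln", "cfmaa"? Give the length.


Words: cfmhln, cfmaa
  Position 0: all 'c' => match
  Position 1: all 'f' => match
  Position 2: all 'm' => match
  Position 3: ('h', 'a') => mismatch, stop
LCP = "cfm" (length 3)

3


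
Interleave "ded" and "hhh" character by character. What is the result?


Interleaving "ded" and "hhh":
  Position 0: 'd' from first, 'h' from second => "dh"
  Position 1: 'e' from first, 'h' from second => "eh"
  Position 2: 'd' from first, 'h' from second => "dh"
Result: dhehdh

dhehdh


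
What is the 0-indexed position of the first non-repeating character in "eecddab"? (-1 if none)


Input: eecddab
Character frequencies:
  'a': 1
  'b': 1
  'c': 1
  'd': 2
  'e': 2
Scanning left to right for freq == 1:
  Position 0 ('e'): freq=2, skip
  Position 1 ('e'): freq=2, skip
  Position 2 ('c'): unique! => answer = 2

2


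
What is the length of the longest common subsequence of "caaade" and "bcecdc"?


LCS of "caaade" and "bcecdc"
DP table:
           b    c    e    c    d    c
      0    0    0    0    0    0    0
  c   0    0    1    1    1    1    1
  a   0    0    1    1    1    1    1
  a   0    0    1    1    1    1    1
  a   0    0    1    1    1    1    1
  d   0    0    1    1    1    2    2
  e   0    0    1    2    2    2    2
LCS length = dp[6][6] = 2

2


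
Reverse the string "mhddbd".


Input: mhddbd
Reading characters right to left:
  Position 5: 'd'
  Position 4: 'b'
  Position 3: 'd'
  Position 2: 'd'
  Position 1: 'h'
  Position 0: 'm'
Reversed: dbddhm

dbddhm


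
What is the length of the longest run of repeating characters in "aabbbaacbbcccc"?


Input: "aabbbaacbbcccc"
Scanning for longest run:
  Position 1 ('a'): continues run of 'a', length=2
  Position 2 ('b'): new char, reset run to 1
  Position 3 ('b'): continues run of 'b', length=2
  Position 4 ('b'): continues run of 'b', length=3
  Position 5 ('a'): new char, reset run to 1
  Position 6 ('a'): continues run of 'a', length=2
  Position 7 ('c'): new char, reset run to 1
  Position 8 ('b'): new char, reset run to 1
  Position 9 ('b'): continues run of 'b', length=2
  Position 10 ('c'): new char, reset run to 1
  Position 11 ('c'): continues run of 'c', length=2
  Position 12 ('c'): continues run of 'c', length=3
  Position 13 ('c'): continues run of 'c', length=4
Longest run: 'c' with length 4

4


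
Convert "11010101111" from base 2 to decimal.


Input: "11010101111" in base 2
Positional expansion:
  Digit '1' (value 1) x 2^10 = 1024
  Digit '1' (value 1) x 2^9 = 512
  Digit '0' (value 0) x 2^8 = 0
  Digit '1' (value 1) x 2^7 = 128
  Digit '0' (value 0) x 2^6 = 0
  Digit '1' (value 1) x 2^5 = 32
  Digit '0' (value 0) x 2^4 = 0
  Digit '1' (value 1) x 2^3 = 8
  Digit '1' (value 1) x 2^2 = 4
  Digit '1' (value 1) x 2^1 = 2
  Digit '1' (value 1) x 2^0 = 1
Sum = 1711

1711


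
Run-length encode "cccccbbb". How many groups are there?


Input: cccccbbb
Scanning for consecutive runs:
  Group 1: 'c' x 5 (positions 0-4)
  Group 2: 'b' x 3 (positions 5-7)
Total groups: 2

2


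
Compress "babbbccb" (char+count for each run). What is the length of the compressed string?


Input: babbbccb
Runs:
  'b' x 1 => "b1"
  'a' x 1 => "a1"
  'b' x 3 => "b3"
  'c' x 2 => "c2"
  'b' x 1 => "b1"
Compressed: "b1a1b3c2b1"
Compressed length: 10

10


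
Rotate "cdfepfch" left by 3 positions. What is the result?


Input: "cdfepfch", rotate left by 3
First 3 characters: "cdf"
Remaining characters: "epfch"
Concatenate remaining + first: "epfch" + "cdf" = "epfchcdf"

epfchcdf


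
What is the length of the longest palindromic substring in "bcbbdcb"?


Input: "bcbbdcb"
Checking substrings for palindromes:
  [0:3] "bcb" (len 3) => palindrome
  [2:4] "bb" (len 2) => palindrome
Longest palindromic substring: "bcb" with length 3

3


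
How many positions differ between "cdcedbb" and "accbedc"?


Comparing "cdcedbb" and "accbedc" position by position:
  Position 0: 'c' vs 'a' => DIFFER
  Position 1: 'd' vs 'c' => DIFFER
  Position 2: 'c' vs 'c' => same
  Position 3: 'e' vs 'b' => DIFFER
  Position 4: 'd' vs 'e' => DIFFER
  Position 5: 'b' vs 'd' => DIFFER
  Position 6: 'b' vs 'c' => DIFFER
Positions that differ: 6

6
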